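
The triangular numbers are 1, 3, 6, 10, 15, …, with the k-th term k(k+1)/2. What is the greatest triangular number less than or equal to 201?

190

Solve n(n+1)/2 ≤ 201 for integer n.
n = 19 gives 190 ≤ 201, while n = 20 gives 210 > 201; so the answer is 190.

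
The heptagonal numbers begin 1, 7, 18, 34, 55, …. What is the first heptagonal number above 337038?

Solve n(5n−3)/2 > 337038 for integer n.
The largest n with value ≤ 337038 is 367 (since 336172 ≤ 337038 < 338008), so the first above is n = 368, value 338008.

338008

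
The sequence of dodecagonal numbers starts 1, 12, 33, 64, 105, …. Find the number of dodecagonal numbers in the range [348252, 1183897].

223

The n-th dodecagonal number is n(5n−4).
Smallest index with value ≥ 348252: n = 265 (giving 350065).
Largest index with value ≤ 1183897: n = 487 (giving 1183897).
Indices 265 through 487: 223 terms.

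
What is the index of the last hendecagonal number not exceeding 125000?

167

Solve n(9n−7)/2 ≤ 125000 for integer n.
n = 167 gives 124916 ≤ 125000, while n = 168 gives 126420 > 125000; so the answer is index 167.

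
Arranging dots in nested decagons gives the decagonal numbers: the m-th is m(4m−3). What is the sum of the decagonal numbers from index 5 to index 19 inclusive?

Σ i(4i−3) = 4Σi² − 3Σi over i = 5..19.
Σi = 190 − 10 = 180 and Σi² = 2470 − 30 = 2440.
4·2440 − 3·180 = 9220.

9220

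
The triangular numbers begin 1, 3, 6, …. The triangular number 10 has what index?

Set n(n+1)/2 = 10, giving n² + n − 20 = 0.
The discriminant is 1 + 8·10 = 81, and √81 = 9.
So n = (-1 + 9) / 2 = 8/2 = 4.

4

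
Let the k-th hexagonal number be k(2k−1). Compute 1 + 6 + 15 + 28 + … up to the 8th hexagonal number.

Σ i(2i−1) = 2Σi² − Σi over i = 1..8.
Σi = 36 and Σi² = 204.
2·204 − 1·36 = 372.

372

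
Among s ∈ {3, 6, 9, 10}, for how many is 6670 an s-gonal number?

s = 3: P(3, 115) = 6670. ✓
s = 6: P(6, 58) = 6670. ✓
s = 9: P(9, 44) = 6666 and P(9, 45) = 6975; 6670 is not s-gonal.
s = 10: P(10, 41) = 6601 and P(10, 42) = 6930; 6670 is not s-gonal.
Hits: s ∈ {3, 6} → 2.

2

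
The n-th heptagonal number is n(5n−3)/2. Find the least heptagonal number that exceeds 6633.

Solve n(5n−3)/2 > 6633 for integer n.
The largest n with value ≤ 6633 is 51 (since 6426 ≤ 6633 < 6682), so the first above is n = 52, value 6682.

6682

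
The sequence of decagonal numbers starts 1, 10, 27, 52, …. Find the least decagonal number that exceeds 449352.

450576

Solve n(4n−3) > 449352 for integer n.
The largest n with value ≤ 449352 is 335 (since 447895 ≤ 449352 < 450576), so the first above is n = 336, value 450576.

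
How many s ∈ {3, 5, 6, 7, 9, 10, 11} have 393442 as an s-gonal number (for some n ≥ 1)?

s = 3: P(3, 886) = 392941 and P(3, 887) = 393828; 393442 is not s-gonal.
s = 5: P(5, 512) = 392960 and P(5, 513) = 394497; 393442 is not s-gonal.
s = 6: P(6, 443) = 392055 and P(6, 444) = 393828; 393442 is not s-gonal.
s = 7: P(7, 397) = 393427 and P(7, 398) = 395413; 393442 is not s-gonal.
s = 9: P(9, 335) = 391950 and P(9, 336) = 394296; 393442 is not s-gonal.
s = 10: P(10, 314) = 393442. ✓
s = 11: P(11, 296) = 393236 and P(11, 297) = 395901; 393442 is not s-gonal.
Hits: s ∈ {10} → 1.

1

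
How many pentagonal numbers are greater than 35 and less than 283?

8

The n-th pentagonal number is n(3n−1)/2.
Smallest index with value > 35: n = 6 (giving 51).
Largest index with value < 283: n = 13 (giving 247).
Indices 6 through 13: 8 terms.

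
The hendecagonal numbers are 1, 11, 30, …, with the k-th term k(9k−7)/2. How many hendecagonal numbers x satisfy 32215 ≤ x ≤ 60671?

The n-th hendecagonal number is n(9n−7)/2.
Smallest index with value ≥ 32215: n = 85 (giving 32215).
Largest index with value ≤ 60671: n = 116 (giving 60146).
Indices 85 through 116: 32 terms.

32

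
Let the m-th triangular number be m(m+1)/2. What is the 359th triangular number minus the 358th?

Consecutive triangular numbers differ by n: T_{359} − T_{358} = 359.

359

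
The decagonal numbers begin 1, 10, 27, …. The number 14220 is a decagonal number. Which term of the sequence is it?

Set n(4n−3) = 14220, giving 4n² − 3n − 14220 = 0.
The discriminant is 9 + 16·14220 = 227529, and √227529 = 477.
So n = (3 + 477) / 8 = 480/8 = 60.

60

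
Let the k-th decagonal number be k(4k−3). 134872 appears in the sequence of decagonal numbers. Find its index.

Set n(4n−3) = 134872, giving 4n² − 3n − 134872 = 0.
So n = (3 + 1469) / 8 = 1472/8 = 184.

184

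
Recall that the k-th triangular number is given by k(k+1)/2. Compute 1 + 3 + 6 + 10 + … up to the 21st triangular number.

Σ i(i+1)/2 = (Σi² + Σi) / 2 over i = 1..21.
Σi = 231 and Σi² = 3311.
(1·3311 + 1·231) / 2 = 3542/2 = 1771.

1771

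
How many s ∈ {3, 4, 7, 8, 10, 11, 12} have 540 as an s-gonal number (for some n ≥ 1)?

s = 3: P(3, 32) = 528 and P(3, 33) = 561; 540 is not s-gonal.
s = 4: P(4, 23) = 529 and P(4, 24) = 576; 540 is not s-gonal.
s = 7: P(7, 15) = 540. ✓
s = 8: P(8, 13) = 481 and P(8, 14) = 560; 540 is not s-gonal.
s = 10: P(10, 12) = 540. ✓
s = 11: P(11, 11) = 506 and P(11, 12) = 606; 540 is not s-gonal.
s = 12: P(12, 10) = 460 and P(12, 11) = 561; 540 is not s-gonal.
Hits: s ∈ {7, 10} → 2.

2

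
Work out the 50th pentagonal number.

The 50th pentagonal number is n(3n−1)/2 with n = 50.
50·(3·50 − 1)/2 = 50·149/2 = 3725.

3725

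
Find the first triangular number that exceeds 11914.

11935

Solve n(n+1)/2 > 11914 for integer n.
The largest n with value ≤ 11914 is 153 (since 11781 ≤ 11914 < 11935), so the first above is n = 154, value 11935.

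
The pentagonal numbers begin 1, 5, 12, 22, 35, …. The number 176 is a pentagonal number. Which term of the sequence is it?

11

Set n(3n−1)/2 = 176, giving 3n² − n − 352 = 0.
The discriminant is 1 + 24·176 = 4225, and √4225 = 65.
So n = (1 + 65) / 6 = 66/6 = 11.
Check: 11·(3·11 − 1)/2 = 176. ✓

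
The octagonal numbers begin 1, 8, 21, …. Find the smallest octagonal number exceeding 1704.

1825

Solve n(3n−2) > 1704 for integer n.
The largest n with value ≤ 1704 is 24 (since 1680 ≤ 1704 < 1825), so the first above is n = 25, value 1825.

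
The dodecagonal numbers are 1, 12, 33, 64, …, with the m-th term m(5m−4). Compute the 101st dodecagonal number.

50601

The 101st dodecagonal number is n(5n−4) with n = 101.
101·(5·101 − 4) = 101·501 = 50601.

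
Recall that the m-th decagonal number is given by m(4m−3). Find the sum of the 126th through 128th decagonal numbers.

Σ i(4i−3) = 4Σi² − 3Σi over i = 126..128.
Σi = 8256 − 7875 = 381 and Σi² = 707264 − 658875 = 48389.
4·48389 − 3·381 = 192413.

192413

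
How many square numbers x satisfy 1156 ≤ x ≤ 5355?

40

The n-th square number is n².
Smallest index with value ≥ 1156: n = 34 (giving 1156).
Largest index with value ≤ 5355: n = 73 (giving 5329).
Indices 34 through 73: 40 terms.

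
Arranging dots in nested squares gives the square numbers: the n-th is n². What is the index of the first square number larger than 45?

Solve n² > 45 for integer n.
The largest n with value ≤ 45 is 6 (since 36 ≤ 45 < 49), so the first above is n = 7, value 49.

7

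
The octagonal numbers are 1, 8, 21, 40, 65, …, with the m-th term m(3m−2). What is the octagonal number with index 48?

6816

48·(3·48 − 2) = 48·142 = 6816.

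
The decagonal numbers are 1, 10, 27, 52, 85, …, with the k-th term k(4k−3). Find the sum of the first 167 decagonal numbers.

Σ i(4i−3) = 4Σi² − 3Σi over i = 1..167.
Σi = 14028 and Σi² = 1566460.
4·1566460 − 3·14028 = 6223756.

6223756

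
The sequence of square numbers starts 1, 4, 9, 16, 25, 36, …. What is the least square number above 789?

Solve n² > 789 for integer n.
The largest n with value ≤ 789 is 28 (since 784 ≤ 789 < 841), so the first above is n = 29, value 841.

841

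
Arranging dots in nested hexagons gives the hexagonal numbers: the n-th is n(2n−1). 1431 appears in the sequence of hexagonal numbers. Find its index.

27

Set n(2n−1) = 1431, giving 2n² − n − 1431 = 0.
So n = (1 + 107) / 4 = 108/4 = 27.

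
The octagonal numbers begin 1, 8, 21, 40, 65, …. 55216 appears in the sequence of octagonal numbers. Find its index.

Set n(3n−2) = 55216, giving 3n² − 2n − 55216 = 0.
The discriminant is 4 + 12·55216 = 662596, and √662596 = 814.
So n = (2 + 814) / 6 = 816/6 = 136.
Check: 136·(3·136 − 2) = 55216. ✓

136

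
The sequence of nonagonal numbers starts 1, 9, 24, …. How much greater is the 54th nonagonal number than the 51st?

1095

54·(7·54 − 5)/2 = 10071 and 51·(7·51 − 5)/2 = 8976.
Difference: 10071 − 8976 = 1095.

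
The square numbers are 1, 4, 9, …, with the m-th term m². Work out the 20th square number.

20² = 400.

400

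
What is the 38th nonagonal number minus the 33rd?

38·(7·38 − 5)/2 = 4959 and 33·(7·33 − 5)/2 = 3729.
Difference: 4959 − 3729 = 1230.

1230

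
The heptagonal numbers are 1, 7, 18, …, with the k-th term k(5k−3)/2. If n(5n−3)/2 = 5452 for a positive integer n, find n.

Set n(5n−3)/2 = 5452, giving 5n² − 3n − 10904 = 0.
The discriminant is 9 + 40·5452 = 218089, and √218089 = 467.
So n = (3 + 467) / 10 = 470/10 = 47.
Check: 47·(5·47 − 3)/2 = 5452. ✓

47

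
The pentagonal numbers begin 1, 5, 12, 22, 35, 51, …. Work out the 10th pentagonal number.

The 10th pentagonal number is n(3n−1)/2 with n = 10.
10·(3·10 − 1)/2 = 10·29/2 = 145.

145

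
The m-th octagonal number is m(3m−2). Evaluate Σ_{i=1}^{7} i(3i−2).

Σ i(3i−2) = 3Σi² − 2Σi over i = 1..7.
Σi = 28 and Σi² = 140.
3·140 − 2·28 = 364.

364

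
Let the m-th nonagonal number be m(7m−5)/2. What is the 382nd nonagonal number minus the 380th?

5329

382·(7·382 − 5)/2 = 509779 and 380·(7·380 − 5)/2 = 504450.
Difference: 509779 − 504450 = 5329.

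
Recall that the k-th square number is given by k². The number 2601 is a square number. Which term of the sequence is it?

51

We need n² = 2601, so n = √2601 = 51.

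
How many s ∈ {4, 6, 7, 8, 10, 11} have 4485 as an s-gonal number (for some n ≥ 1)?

1

s = 4: P(4, 66) = 4356 and P(4, 67) = 4489; 4485 is not s-gonal.
s = 6: P(6, 47) = 4371 and P(6, 48) = 4560; 4485 is not s-gonal.
s = 7: P(7, 42) = 4347 and P(7, 43) = 4558; 4485 is not s-gonal.
s = 8: P(8, 39) = 4485. ✓
s = 10: P(10, 33) = 4257 and P(10, 34) = 4522; 4485 is not s-gonal.
s = 11: P(11, 31) = 4216 and P(11, 32) = 4496; 4485 is not s-gonal.
Hits: s ∈ {8} → 1.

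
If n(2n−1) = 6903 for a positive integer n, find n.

59

Set n(2n−1) = 6903, giving 2n² − n − 6903 = 0.
The discriminant is 1 + 8·6903 = 55225, and √55225 = 235.
So n = (1 + 235) / 4 = 236/4 = 59.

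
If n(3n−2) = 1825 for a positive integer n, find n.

Set n(3n−2) = 1825, giving 3n² − 2n − 1825 = 0.
The discriminant is 4 + 12·1825 = 21904, and √21904 = 148.
So n = (2 + 148) / 6 = 150/6 = 25.
Check: 25·(3·25 − 2) = 1825. ✓

25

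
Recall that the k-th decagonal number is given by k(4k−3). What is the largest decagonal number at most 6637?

Solve n(4n−3) ≤ 6637 for integer n.
n = 41 gives 6601 ≤ 6637, while n = 42 gives 6930 > 6637; so the answer is 6601.

6601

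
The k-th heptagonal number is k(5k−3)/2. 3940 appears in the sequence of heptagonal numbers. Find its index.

40

Set n(5n−3)/2 = 3940, giving 5n² − 3n − 7880 = 0.
So n = (3 + 397) / 10 = 400/10 = 40.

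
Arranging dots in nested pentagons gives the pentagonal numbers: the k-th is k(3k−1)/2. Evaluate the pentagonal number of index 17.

425

The 17th pentagonal number is n(3n−1)/2 with n = 17.
17·(3·17 − 1)/2 = 17·50/2 = 17·25 = 425.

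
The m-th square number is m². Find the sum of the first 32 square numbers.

11440

Σ_{i=1}^{32} i² = 32·33·65/6 = 11440.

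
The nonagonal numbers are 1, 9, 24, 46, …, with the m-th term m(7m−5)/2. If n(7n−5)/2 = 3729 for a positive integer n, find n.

33

Set n(7n−5)/2 = 3729, giving 7n² − 5n − 7458 = 0.
The discriminant is 25 + 56·3729 = 208849, and √208849 = 457.
So n = (5 + 457) / 14 = 462/14 = 33.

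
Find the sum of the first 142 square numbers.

Σ_{i=1}^{142} i² = 142·143·285/6 = 964535.

964535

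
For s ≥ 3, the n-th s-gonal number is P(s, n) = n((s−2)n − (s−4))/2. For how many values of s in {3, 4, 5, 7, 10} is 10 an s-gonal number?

s = 3: P(3, 4) = 10. ✓
s = 4: P(4, 3) = 9 and P(4, 4) = 16; 10 is not s-gonal.
s = 5: P(5, 2) = 5 and P(5, 3) = 12; 10 is not s-gonal.
s = 7: P(7, 2) = 7 and P(7, 3) = 18; 10 is not s-gonal.
s = 10: P(10, 2) = 10. ✓
Hits: s ∈ {3, 10} → 2.

2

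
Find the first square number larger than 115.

Solve n² > 115 for integer n.
The largest n with value ≤ 115 is 10 (since 100 ≤ 115 < 121), so the first above is n = 11, value 121.

121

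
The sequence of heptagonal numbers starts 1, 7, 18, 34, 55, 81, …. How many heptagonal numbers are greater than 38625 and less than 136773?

110

The n-th heptagonal number is n(5n−3)/2.
Smallest index with value > 38625: n = 125 (giving 38875).
Largest index with value < 136773: n = 234 (giving 136539).
Indices 125 through 234: 110 terms.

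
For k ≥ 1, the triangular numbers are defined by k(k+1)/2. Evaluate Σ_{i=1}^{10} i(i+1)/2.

220

Σ i(i+1)/2 = (Σi² + Σi) / 2 over i = 1..10.
Σi = 55 and Σi² = 385.
(1·385 + 1·55) / 2 = 440/2 = 220.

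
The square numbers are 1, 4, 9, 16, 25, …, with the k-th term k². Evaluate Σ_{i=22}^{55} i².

53669

Σ_{i=22}^{55} i² = 56980 − 3311 = 53669.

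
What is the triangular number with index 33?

33·34/2 = 1122/2 = 561.

561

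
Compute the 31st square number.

961

The 31st square number is n² with n = 31.
31² = 961.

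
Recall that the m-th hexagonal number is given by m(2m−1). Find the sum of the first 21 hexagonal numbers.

Σ i(2i−1) = 2Σi² − Σi over i = 1..21.
Σi = 231 and Σi² = 3311.
2·3311 − 1·231 = 6391.

6391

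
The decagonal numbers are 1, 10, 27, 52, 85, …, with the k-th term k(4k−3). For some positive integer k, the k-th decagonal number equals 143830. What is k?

Set n(4n−3) = 143830, giving 4n² − 3n − 143830 = 0.
The discriminant is 9 + 16·143830 = 2301289, and √2301289 = 1517.
So n = (3 + 1517) / 8 = 1520/8 = 190.
Check: 190·(4·190 − 3) = 143830. ✓

190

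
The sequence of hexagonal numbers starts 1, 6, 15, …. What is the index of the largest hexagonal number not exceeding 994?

22

Solve n(2n−1) ≤ 994 for integer n.
n = 22 gives 946 ≤ 994, while n = 23 gives 1035 > 994; so the answer is index 22.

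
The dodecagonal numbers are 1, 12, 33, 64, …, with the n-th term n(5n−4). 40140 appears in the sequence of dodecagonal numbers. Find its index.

90

Set n(5n−4) = 40140, giving 5n² − 4n − 40140 = 0.
The discriminant is 16 + 20·40140 = 802816, and √802816 = 896.
So n = (4 + 896) / 10 = 900/10 = 90.
Check: 90·(5·90 − 4) = 40140. ✓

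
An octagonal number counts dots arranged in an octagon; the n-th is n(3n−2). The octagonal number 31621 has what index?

Set n(3n−2) = 31621, giving 3n² − 2n − 31621 = 0.
The discriminant is 4 + 12·31621 = 379456, and √379456 = 616.
So n = (2 + 616) / 6 = 618/6 = 103.

103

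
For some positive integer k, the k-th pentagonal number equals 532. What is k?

Set n(3n−1)/2 = 532, giving 3n² − n − 1064 = 0.
The discriminant is 1 + 24·532 = 12769, and √12769 = 113.
So n = (1 + 113) / 6 = 114/6 = 19.
Check: 19·(3·19 − 1)/2 = 532. ✓

19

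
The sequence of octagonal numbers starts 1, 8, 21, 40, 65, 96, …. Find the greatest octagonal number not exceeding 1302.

Solve n(3n−2) ≤ 1302 for integer n.
n = 21 gives 1281 ≤ 1302, while n = 22 gives 1408 > 1302; so the answer is 1281.

1281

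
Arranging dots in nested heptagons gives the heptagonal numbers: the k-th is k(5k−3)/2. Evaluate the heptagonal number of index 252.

158382

252·(5·252 − 3)/2 = 252·1257/2 = 158382.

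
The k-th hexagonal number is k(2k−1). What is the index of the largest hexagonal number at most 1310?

25

Solve n(2n−1) ≤ 1310 for integer n.
n = 25 gives 1225 ≤ 1310, while n = 26 gives 1326 > 1310; so the answer is index 25.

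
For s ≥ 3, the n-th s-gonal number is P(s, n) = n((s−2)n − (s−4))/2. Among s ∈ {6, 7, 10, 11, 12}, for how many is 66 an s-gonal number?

1

s = 6: P(6, 6) = 66. ✓
s = 7: P(7, 5) = 55 and P(7, 6) = 81; 66 is not s-gonal.
s = 10: P(10, 4) = 52 and P(10, 5) = 85; 66 is not s-gonal.
s = 11: P(11, 4) = 58 and P(11, 5) = 95; 66 is not s-gonal.
s = 12: P(12, 4) = 64 and P(12, 5) = 105; 66 is not s-gonal.
Hits: s ∈ {6} → 1.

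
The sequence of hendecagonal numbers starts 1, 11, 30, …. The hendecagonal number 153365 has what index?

185

Set n(9n−7)/2 = 153365, giving 9n² − 7n − 306730 = 0.
The discriminant is 49 + 72·153365 = 11042329, and √11042329 = 3323.
So n = (7 + 3323) / 18 = 3330/18 = 185.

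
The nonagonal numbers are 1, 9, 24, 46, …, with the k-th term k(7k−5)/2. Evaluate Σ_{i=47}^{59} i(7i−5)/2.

126724

Σ i(7i−5)/2 = (7Σi² − 5Σi) / 2 over i = 47..59.
Σi = 1770 − 1081 = 689 and Σi² = 70210 − 33511 = 36699.
(7·36699 − 5·689) / 2 = 253448/2 = 126724.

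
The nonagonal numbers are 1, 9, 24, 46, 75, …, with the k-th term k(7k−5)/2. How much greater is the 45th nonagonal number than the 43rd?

611

45·(7·45 − 5)/2 = 6975 and 43·(7·43 − 5)/2 = 6364.
Difference: 6975 − 6364 = 611.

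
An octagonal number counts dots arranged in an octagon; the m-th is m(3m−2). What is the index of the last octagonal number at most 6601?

47

Solve n(3n−2) ≤ 6601 for integer n.
n = 47 gives 6533 ≤ 6601, while n = 48 gives 6816 > 6601; so the answer is index 47.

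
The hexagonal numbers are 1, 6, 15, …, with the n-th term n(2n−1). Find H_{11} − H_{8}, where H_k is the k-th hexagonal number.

111

11·(2·11 − 1) = 231 and 8·(2·8 − 1) = 120.
Difference: 231 − 120 = 111.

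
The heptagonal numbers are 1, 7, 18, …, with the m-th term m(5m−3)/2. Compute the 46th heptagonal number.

5221

46·(5·46 − 3)/2 = 46·227/2 = 5221.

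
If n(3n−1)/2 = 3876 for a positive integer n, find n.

Set n(3n−1)/2 = 3876, giving 3n² − n − 7752 = 0.
The discriminant is 1 + 24·3876 = 93025, and √93025 = 305.
So n = (1 + 305) / 6 = 306/6 = 51.

51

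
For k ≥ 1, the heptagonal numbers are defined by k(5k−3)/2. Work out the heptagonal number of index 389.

377719

389·(5·389 − 3)/2 = 389·1942/2 = 389·971 = 377719.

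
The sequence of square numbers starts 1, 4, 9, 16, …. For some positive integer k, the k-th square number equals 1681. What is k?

We need n² = 1681, so n = √1681 = 41.

41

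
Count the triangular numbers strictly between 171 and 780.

20

The n-th triangular number is n(n+1)/2.
Smallest index with value > 171: n = 19 (giving 190).
Largest index with value < 780: n = 38 (giving 741).
Indices 19 through 38: 20 terms.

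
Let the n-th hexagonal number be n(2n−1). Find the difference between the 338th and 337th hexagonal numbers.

1349

Consecutive hexagonal numbers differ by 4n − 3: here 4·338 − 3 = 1349.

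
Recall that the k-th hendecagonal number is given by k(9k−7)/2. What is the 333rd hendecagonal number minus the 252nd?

333·(9·333 − 7)/2 = 497835 and 252·(9·252 − 7)/2 = 284886.
Difference: 497835 − 284886 = 212949.

212949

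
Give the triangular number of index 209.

21945

The 209th triangular number is n(n+1)/2 with n = 209.
209·210/2 = 43890/2 = 21945.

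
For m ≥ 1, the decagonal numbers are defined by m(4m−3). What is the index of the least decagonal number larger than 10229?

Solve n(4n−3) > 10229 for integer n.
The largest n with value ≤ 10229 is 50 (since 9850 ≤ 10229 < 10251), so the first above is n = 51, value 10251.

51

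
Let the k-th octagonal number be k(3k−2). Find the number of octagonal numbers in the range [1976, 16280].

The n-th octagonal number is n(3n−2).
Smallest index with value ≥ 1976: n = 26 (giving 1976).
Largest index with value ≤ 16280: n = 74 (giving 16280).
Indices 26 through 74: 49 terms.

49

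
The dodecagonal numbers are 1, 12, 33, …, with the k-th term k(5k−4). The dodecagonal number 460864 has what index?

Set n(5n−4) = 460864, giving 5n² − 4n − 460864 = 0.
The discriminant is 16 + 20·460864 = 9217296, and √9217296 = 3036.
So n = (4 + 3036) / 10 = 3040/10 = 304.

304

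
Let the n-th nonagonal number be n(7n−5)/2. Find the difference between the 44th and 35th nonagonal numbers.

2466

44·(7·44 − 5)/2 = 6666 and 35·(7·35 − 5)/2 = 4200.
Difference: 6666 − 4200 = 2466.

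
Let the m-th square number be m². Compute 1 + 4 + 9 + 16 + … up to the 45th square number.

Σ_{i=1}^{45} i² = 45·46·91/6 = 31395.

31395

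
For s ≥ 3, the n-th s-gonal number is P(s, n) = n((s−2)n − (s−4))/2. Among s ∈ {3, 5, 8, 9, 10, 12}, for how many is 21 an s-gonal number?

2

s = 3: P(3, 6) = 21. ✓
s = 5: P(5, 3) = 12 and P(5, 4) = 22; 21 is not s-gonal.
s = 8: P(8, 3) = 21. ✓
s = 9: P(9, 2) = 9 and P(9, 3) = 24; 21 is not s-gonal.
s = 10: P(10, 2) = 10 and P(10, 3) = 27; 21 is not s-gonal.
s = 12: P(12, 2) = 12 and P(12, 3) = 33; 21 is not s-gonal.
Hits: s ∈ {3, 8} → 2.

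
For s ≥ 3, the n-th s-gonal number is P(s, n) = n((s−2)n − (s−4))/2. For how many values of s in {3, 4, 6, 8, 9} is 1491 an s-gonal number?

s = 3: P(3, 54) = 1485 and P(3, 55) = 1540; 1491 is not s-gonal.
s = 4: P(4, 38) = 1444 and P(4, 39) = 1521; 1491 is not s-gonal.
s = 6: P(6, 27) = 1431 and P(6, 28) = 1540; 1491 is not s-gonal.
s = 8: P(8, 22) = 1408 and P(8, 23) = 1541; 1491 is not s-gonal.
s = 9: P(9, 21) = 1491. ✓
Hits: s ∈ {9} → 1.

1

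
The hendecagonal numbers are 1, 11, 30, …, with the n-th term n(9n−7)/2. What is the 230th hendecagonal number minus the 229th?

Consecutive hendecagonal numbers differ by 9n − 8: here 9·230 − 8 = 2062.

2062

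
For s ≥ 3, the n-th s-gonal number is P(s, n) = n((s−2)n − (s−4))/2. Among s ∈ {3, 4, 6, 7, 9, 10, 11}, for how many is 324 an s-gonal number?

1

s = 3: P(3, 24) = 300 and P(3, 25) = 325; 324 is not s-gonal.
s = 4: P(4, 18) = 324. ✓
s = 6: P(6, 12) = 276 and P(6, 13) = 325; 324 is not s-gonal.
s = 7: P(7, 11) = 286 and P(7, 12) = 342; 324 is not s-gonal.
s = 9: P(9, 9) = 261 and P(9, 10) = 325; 324 is not s-gonal.
s = 10: P(10, 9) = 297 and P(10, 10) = 370; 324 is not s-gonal.
s = 11: P(11, 8) = 260 and P(11, 9) = 333; 324 is not s-gonal.
Hits: s ∈ {4} → 1.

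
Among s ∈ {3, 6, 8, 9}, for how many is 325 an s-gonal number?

3

s = 3: P(3, 25) = 325. ✓
s = 6: P(6, 13) = 325. ✓
s = 8: P(8, 10) = 280 and P(8, 11) = 341; 325 is not s-gonal.
s = 9: P(9, 10) = 325. ✓
Hits: s ∈ {3, 6, 9} → 3.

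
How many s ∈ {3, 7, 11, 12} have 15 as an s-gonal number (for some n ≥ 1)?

1

s = 3: P(3, 5) = 15. ✓
s = 7: P(7, 2) = 7 and P(7, 3) = 18; 15 is not s-gonal.
s = 11: P(11, 2) = 11 and P(11, 3) = 30; 15 is not s-gonal.
s = 12: P(12, 2) = 12 and P(12, 3) = 33; 15 is not s-gonal.
Hits: s ∈ {3} → 1.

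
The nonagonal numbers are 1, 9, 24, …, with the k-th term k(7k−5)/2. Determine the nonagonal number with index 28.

2674

The 28th nonagonal number is n(7n−5)/2 with n = 28.
28·(7·28 − 5)/2 = 28·191/2 = 2674.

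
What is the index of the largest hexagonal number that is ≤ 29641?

Solve n(2n−1) ≤ 29641 for integer n.
n = 121 gives 29161 ≤ 29641, while n = 122 gives 29646 > 29641; so the answer is index 121.

121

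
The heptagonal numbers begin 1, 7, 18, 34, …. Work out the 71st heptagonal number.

12496

The 71st heptagonal number is n(5n−3)/2 with n = 71.
71·(5·71 − 3)/2 = 71·352/2 = 71·176 = 12496.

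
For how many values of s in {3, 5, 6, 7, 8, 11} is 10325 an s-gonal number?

1

s = 3: P(3, 143) = 10296 and P(3, 144) = 10440; 10325 is not s-gonal.
s = 5: P(5, 83) = 10292 and P(5, 84) = 10542; 10325 is not s-gonal.
s = 6: P(6, 72) = 10296 and P(6, 73) = 10585; 10325 is not s-gonal.
s = 7: P(7, 64) = 10144 and P(7, 65) = 10465; 10325 is not s-gonal.
s = 8: P(8, 59) = 10325. ✓
s = 11: P(11, 48) = 10200 and P(11, 49) = 10633; 10325 is not s-gonal.
Hits: s ∈ {8} → 1.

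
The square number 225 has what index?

15

We need n² = 225, so n = √225 = 15.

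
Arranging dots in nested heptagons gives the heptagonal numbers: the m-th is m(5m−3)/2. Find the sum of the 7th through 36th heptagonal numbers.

Σ i(5i−3)/2 = (5Σi² − 3Σi) / 2 over i = 7..36.
Σi = 666 − 21 = 645 and Σi² = 16206 − 91 = 16115.
(5·16115 − 3·645) / 2 = 78640/2 = 39320.

39320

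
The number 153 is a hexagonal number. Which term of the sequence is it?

Set n(2n−1) = 153, giving 2n² − n − 153 = 0.
The discriminant is 1 + 8·153 = 1225, and √1225 = 35.
So n = (1 + 35) / 4 = 36/4 = 9.

9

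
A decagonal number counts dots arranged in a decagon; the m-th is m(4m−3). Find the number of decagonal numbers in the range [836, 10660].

The n-th decagonal number is n(4n−3).
Smallest index with value ≥ 836: n = 15 (giving 855).
Largest index with value ≤ 10660: n = 52 (giving 10660).
Indices 15 through 52: 38 terms.

38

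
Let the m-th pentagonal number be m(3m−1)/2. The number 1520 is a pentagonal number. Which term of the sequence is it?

Set n(3n−1)/2 = 1520, giving 3n² − n − 3040 = 0.
The discriminant is 1 + 24·1520 = 36481, and √36481 = 191.
So n = (1 + 191) / 6 = 192/6 = 32.
Check: 32·(3·32 − 1)/2 = 1520. ✓

32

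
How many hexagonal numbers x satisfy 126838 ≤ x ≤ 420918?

The n-th hexagonal number is n(2n−1).
Smallest index with value ≥ 126838: n = 253 (giving 127765).
Largest index with value ≤ 420918: n = 459 (giving 420903).
Indices 253 through 459: 207 terms.

207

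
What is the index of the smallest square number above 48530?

221

Solve n² > 48530 for integer n.
The largest n with value ≤ 48530 is 220 (since 48400 ≤ 48530 < 48841), so the first above is n = 221, value 48841.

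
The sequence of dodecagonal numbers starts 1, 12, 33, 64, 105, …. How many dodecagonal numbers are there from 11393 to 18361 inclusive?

The n-th dodecagonal number is n(5n−4).
Smallest index with value ≥ 11393: n = 49 (giving 11809).
Largest index with value ≤ 18361: n = 61 (giving 18361).
Indices 49 through 61: 13 terms.

13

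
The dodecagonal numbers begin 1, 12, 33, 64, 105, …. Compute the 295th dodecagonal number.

433945

The 295th dodecagonal number is n(5n−4) with n = 295.
295·(5·295 − 4) = 295·1471 = 433945.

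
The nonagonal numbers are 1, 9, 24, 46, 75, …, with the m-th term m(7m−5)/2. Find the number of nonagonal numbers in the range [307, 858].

7

The n-th nonagonal number is n(7n−5)/2.
Smallest index with value ≥ 307: n = 10 (giving 325).
Largest index with value ≤ 858: n = 16 (giving 856).
Indices 10 through 16: 7 terms.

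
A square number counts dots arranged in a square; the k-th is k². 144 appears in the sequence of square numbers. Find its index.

12

We need n² = 144, so n = √144 = 12.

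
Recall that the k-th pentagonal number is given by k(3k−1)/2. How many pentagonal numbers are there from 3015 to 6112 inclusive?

The n-th pentagonal number is n(3n−1)/2.
Smallest index with value ≥ 3015: n = 45 (giving 3015).
Largest index with value ≤ 6112: n = 64 (giving 6112).
Indices 45 through 64: 20 terms.

20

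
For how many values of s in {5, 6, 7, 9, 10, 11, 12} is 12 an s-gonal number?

s = 5: P(5, 3) = 12. ✓
s = 6: P(6, 2) = 6 and P(6, 3) = 15; 12 is not s-gonal.
s = 7: P(7, 2) = 7 and P(7, 3) = 18; 12 is not s-gonal.
s = 9: P(9, 2) = 9 and P(9, 3) = 24; 12 is not s-gonal.
s = 10: P(10, 2) = 10 and P(10, 3) = 27; 12 is not s-gonal.
s = 11: P(11, 2) = 11 and P(11, 3) = 30; 12 is not s-gonal.
s = 12: P(12, 2) = 12. ✓
Hits: s ∈ {5, 12} → 2.

2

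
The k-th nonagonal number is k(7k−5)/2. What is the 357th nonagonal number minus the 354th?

7458

357·(7·357 − 5)/2 = 445179 and 354·(7·354 − 5)/2 = 437721.
Difference: 445179 − 437721 = 7458.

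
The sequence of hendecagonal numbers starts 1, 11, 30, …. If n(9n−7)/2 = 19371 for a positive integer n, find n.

Set n(9n−7)/2 = 19371, giving 9n² − 7n − 38742 = 0.
The discriminant is 49 + 72·19371 = 1394761, and √1394761 = 1181.
So n = (7 + 1181) / 18 = 1188/18 = 66.

66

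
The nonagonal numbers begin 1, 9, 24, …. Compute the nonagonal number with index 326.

The 326th nonagonal number is n(7n−5)/2 with n = 326.
326·(7·326 − 5)/2 = 326·2277/2 = 371151.

371151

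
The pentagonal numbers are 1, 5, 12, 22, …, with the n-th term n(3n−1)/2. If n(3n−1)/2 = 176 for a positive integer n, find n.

Set n(3n−1)/2 = 176, giving 3n² − n − 352 = 0.
So n = (1 + 65) / 6 = 66/6 = 11.

11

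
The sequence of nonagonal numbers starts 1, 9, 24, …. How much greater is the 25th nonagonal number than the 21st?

25·(7·25 − 5)/2 = 2125 and 21·(7·21 − 5)/2 = 1491.
Difference: 2125 − 1491 = 634.

634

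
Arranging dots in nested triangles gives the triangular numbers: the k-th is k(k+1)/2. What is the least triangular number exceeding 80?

91

Solve n(n+1)/2 > 80 for integer n.
The largest n with value ≤ 80 is 12 (since 78 ≤ 80 < 91), so the first above is n = 13, value 91.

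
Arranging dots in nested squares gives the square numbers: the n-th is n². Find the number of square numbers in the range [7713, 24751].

The n-th square number is n².
Smallest index with value ≥ 7713: n = 88 (giving 7744).
Largest index with value ≤ 24751: n = 157 (giving 24649).
Indices 88 through 157: 70 terms.

70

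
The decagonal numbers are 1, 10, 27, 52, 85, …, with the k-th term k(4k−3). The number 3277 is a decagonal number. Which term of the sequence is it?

29

Set n(4n−3) = 3277, giving 4n² − 3n − 3277 = 0.
So n = (3 + 229) / 8 = 232/8 = 29.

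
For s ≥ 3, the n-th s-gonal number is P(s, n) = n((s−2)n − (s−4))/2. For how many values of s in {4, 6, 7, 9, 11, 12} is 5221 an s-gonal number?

1

s = 4: P(4, 72) = 5184 and P(4, 73) = 5329; 5221 is not s-gonal.
s = 6: P(6, 51) = 5151 and P(6, 52) = 5356; 5221 is not s-gonal.
s = 7: P(7, 46) = 5221. ✓
s = 9: P(9, 38) = 4959 and P(9, 39) = 5226; 5221 is not s-gonal.
s = 11: P(11, 34) = 5083 and P(11, 35) = 5390; 5221 is not s-gonal.
s = 12: P(12, 32) = 4992 and P(12, 33) = 5313; 5221 is not s-gonal.
Hits: s ∈ {7} → 1.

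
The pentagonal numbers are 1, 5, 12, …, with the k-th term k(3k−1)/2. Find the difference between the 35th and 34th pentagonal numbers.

Consecutive pentagonal numbers differ by 3n − 2: here 3·35 − 2 = 103.

103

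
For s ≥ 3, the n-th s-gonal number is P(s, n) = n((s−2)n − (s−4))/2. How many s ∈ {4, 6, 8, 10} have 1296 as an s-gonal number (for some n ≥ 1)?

1

s = 4: P(4, 36) = 1296. ✓
s = 6: P(6, 25) = 1225 and P(6, 26) = 1326; 1296 is not s-gonal.
s = 8: P(8, 21) = 1281 and P(8, 22) = 1408; 1296 is not s-gonal.
s = 10: P(10, 18) = 1242 and P(10, 19) = 1387; 1296 is not s-gonal.
Hits: s ∈ {4} → 1.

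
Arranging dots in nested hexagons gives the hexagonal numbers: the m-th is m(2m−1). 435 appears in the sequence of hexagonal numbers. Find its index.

Set n(2n−1) = 435, giving 2n² − n − 435 = 0.
The discriminant is 1 + 8·435 = 3481, and √3481 = 59.
So n = (1 + 59) / 4 = 60/4 = 15.
Check: 15·(2·15 − 1) = 435. ✓

15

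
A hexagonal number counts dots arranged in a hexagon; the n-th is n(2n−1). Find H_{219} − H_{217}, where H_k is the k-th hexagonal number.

219·(2·219 − 1) = 95703 and 217·(2·217 − 1) = 93961.
Difference: 95703 − 93961 = 1742.

1742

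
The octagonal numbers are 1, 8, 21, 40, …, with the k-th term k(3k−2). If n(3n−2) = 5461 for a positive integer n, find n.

Set n(3n−2) = 5461, giving 3n² − 2n − 5461 = 0.
So n = (2 + 256) / 6 = 258/6 = 43.
Check: 43·(3·43 − 2) = 5461. ✓

43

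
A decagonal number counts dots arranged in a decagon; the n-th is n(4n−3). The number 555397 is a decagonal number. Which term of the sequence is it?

373

Set n(4n−3) = 555397, giving 4n² − 3n − 555397 = 0.
The discriminant is 9 + 16·555397 = 8886361, and √8886361 = 2981.
So n = (3 + 2981) / 8 = 2984/8 = 373.
Check: 373·(4·373 − 3) = 555397. ✓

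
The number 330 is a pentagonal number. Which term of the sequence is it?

15

Set n(3n−1)/2 = 330, giving 3n² − n − 660 = 0.
So n = (1 + 89) / 6 = 90/6 = 15.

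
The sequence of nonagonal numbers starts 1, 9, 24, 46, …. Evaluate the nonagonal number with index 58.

11629

The 58th nonagonal number is n(7n−5)/2 with n = 58.
58·(7·58 − 5)/2 = 58·401/2 = 11629.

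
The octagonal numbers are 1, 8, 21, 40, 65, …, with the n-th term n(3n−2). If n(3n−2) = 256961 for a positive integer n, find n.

293

Set n(3n−2) = 256961, giving 3n² − 2n − 256961 = 0.
The discriminant is 4 + 12·256961 = 3083536, and √3083536 = 1756.
So n = (2 + 1756) / 6 = 1758/6 = 293.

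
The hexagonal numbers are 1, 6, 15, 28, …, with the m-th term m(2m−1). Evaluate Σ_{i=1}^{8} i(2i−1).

372

Σ i(2i−1) = 2Σi² − Σi over i = 1..8.
Σi = 36 and Σi² = 204.
2·204 − 1·36 = 372.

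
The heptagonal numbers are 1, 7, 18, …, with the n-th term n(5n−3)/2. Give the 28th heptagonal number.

1918

The 28th heptagonal number is n(5n−3)/2 with n = 28.
28·(5·28 − 3)/2 = 28·137/2 = 1918.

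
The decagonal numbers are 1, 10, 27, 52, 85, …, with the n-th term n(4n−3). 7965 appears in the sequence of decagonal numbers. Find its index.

Set n(4n−3) = 7965, giving 4n² − 3n − 7965 = 0.
The discriminant is 9 + 16·7965 = 127449, and √127449 = 357.
So n = (3 + 357) / 8 = 360/8 = 45.

45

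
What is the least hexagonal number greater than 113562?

Solve n(2n−1) > 113562 for integer n.
The largest n with value ≤ 113562 is 238 (since 113050 ≤ 113562 < 114003), so the first above is n = 239, value 114003.

114003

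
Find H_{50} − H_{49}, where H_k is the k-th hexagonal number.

197

Consecutive hexagonal numbers differ by 4n − 3: here 4·50 − 3 = 197.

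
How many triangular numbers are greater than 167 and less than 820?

The n-th triangular number is n(n+1)/2.
Smallest index with value > 167: n = 18 (giving 171).
Largest index with value < 820: n = 39 (giving 780).
Indices 18 through 39: 22 terms.

22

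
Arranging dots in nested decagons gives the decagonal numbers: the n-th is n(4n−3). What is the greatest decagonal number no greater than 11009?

10660

Solve n(4n−3) ≤ 11009 for integer n.
n = 52 gives 10660 ≤ 11009, while n = 53 gives 11077 > 11009; so the answer is 10660.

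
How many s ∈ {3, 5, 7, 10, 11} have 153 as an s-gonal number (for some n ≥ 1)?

s = 3: P(3, 17) = 153. ✓
s = 5: P(5, 10) = 145 and P(5, 11) = 176; 153 is not s-gonal.
s = 7: P(7, 8) = 148 and P(7, 9) = 189; 153 is not s-gonal.
s = 10: P(10, 6) = 126 and P(10, 7) = 175; 153 is not s-gonal.
s = 11: P(11, 6) = 141 and P(11, 7) = 196; 153 is not s-gonal.
Hits: s ∈ {3} → 1.

1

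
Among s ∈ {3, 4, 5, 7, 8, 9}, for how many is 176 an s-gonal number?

s = 3: P(3, 18) = 171 and P(3, 19) = 190; 176 is not s-gonal.
s = 4: P(4, 13) = 169 and P(4, 14) = 196; 176 is not s-gonal.
s = 5: P(5, 11) = 176. ✓
s = 7: P(7, 8) = 148 and P(7, 9) = 189; 176 is not s-gonal.
s = 8: P(8, 8) = 176. ✓
s = 9: P(9, 7) = 154 and P(9, 8) = 204; 176 is not s-gonal.
Hits: s ∈ {5, 8} → 2.

2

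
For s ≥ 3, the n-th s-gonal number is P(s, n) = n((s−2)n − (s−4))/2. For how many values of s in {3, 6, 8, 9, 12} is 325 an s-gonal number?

s = 3: P(3, 25) = 325. ✓
s = 6: P(6, 13) = 325. ✓
s = 8: P(8, 10) = 280 and P(8, 11) = 341; 325 is not s-gonal.
s = 9: P(9, 10) = 325. ✓
s = 12: P(12, 8) = 288 and P(12, 9) = 369; 325 is not s-gonal.
Hits: s ∈ {3, 6, 9} → 3.

3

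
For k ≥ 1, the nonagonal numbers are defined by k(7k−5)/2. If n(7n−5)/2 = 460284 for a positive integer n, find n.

Set n(7n−5)/2 = 460284, giving 7n² − 5n − 920568 = 0.
The discriminant is 25 + 56·460284 = 25775929, and √25775929 = 5077.
So n = (5 + 5077) / 14 = 5082/14 = 363.

363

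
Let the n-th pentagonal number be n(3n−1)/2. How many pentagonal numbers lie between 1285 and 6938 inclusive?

The n-th pentagonal number is n(3n−1)/2.
Smallest index with value ≥ 1285: n = 30 (giving 1335).
Largest index with value ≤ 6938: n = 68 (giving 6902).
Indices 30 through 68: 39 terms.

39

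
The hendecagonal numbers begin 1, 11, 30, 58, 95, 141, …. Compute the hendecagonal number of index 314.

442583

314·(9·314 − 7)/2 = 314·2819/2 = 442583.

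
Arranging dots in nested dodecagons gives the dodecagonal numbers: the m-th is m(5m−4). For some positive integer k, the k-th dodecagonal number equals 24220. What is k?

Set n(5n−4) = 24220, giving 5n² − 4n − 24220 = 0.
The discriminant is 16 + 20·24220 = 484416, and √484416 = 696.
So n = (4 + 696) / 10 = 700/10 = 70.
Check: 70·(5·70 − 4) = 24220. ✓

70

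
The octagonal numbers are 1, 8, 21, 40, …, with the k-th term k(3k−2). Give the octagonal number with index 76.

The 76th octagonal number is n(3n−2) with n = 76.
76·(3·76 − 2) = 76·226 = 17176.

17176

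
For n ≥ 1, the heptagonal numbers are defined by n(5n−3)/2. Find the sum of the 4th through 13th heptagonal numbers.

1885

Σ i(5i−3)/2 = (5Σi² − 3Σi) / 2 over i = 4..13.
Σi = 91 − 6 = 85 and Σi² = 819 − 14 = 805.
(5·805 − 3·85) / 2 = 3770/2 = 1885.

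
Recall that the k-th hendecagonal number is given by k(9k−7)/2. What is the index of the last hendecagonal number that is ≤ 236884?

229

Solve n(9n−7)/2 ≤ 236884 for integer n.
n = 229 gives 235183 ≤ 236884, while n = 230 gives 237245 > 236884; so the answer is index 229.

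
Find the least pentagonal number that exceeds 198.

Solve n(3n−1)/2 > 198 for integer n.
The largest n with value ≤ 198 is 11 (since 176 ≤ 198 < 210), so the first above is n = 12, value 210.

210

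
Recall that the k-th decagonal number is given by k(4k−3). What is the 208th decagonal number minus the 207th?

Consecutive decagonal numbers differ by 8n − 7: here 8·208 − 7 = 1657.

1657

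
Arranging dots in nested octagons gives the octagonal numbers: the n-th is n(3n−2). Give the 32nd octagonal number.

The 32nd octagonal number is n(3n−2) with n = 32.
32·(3·32 − 2) = 32·94 = 3008.

3008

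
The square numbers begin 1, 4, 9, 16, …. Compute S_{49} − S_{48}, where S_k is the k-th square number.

97

n² − (n−1)² = 2n − 1, so 49² − 48² = 2·49 − 1 = 97.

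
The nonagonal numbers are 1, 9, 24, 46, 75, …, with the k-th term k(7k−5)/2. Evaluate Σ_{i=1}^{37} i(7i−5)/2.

Σ i(7i−5)/2 = (7Σi² − 5Σi) / 2 over i = 1..37.
Σi = 703 and Σi² = 17575.
(7·17575 − 5·703) / 2 = 119510/2 = 59755.

59755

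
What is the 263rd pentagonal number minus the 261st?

1571

263·(3·263 − 1)/2 = 103622 and 261·(3·261 − 1)/2 = 102051.
Difference: 103622 − 102051 = 1571.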